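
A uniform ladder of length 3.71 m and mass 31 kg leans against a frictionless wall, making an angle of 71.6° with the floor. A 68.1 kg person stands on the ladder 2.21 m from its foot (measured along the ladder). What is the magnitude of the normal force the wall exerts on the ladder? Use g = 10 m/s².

N_wall ≈ 187 N

Sum moments about the foot of the ladder (the floor normal and friction both act there and drop out).
Ladder weight 31×10 = 310 N acts at 1.855 m along the ladder; its horizontal arm is 1.855·cos71.6° = 0.5855 m → τ = 181.5 N·m clockwise.
Person: 68.1×10 = 681 N at 2.21 m → arm 0.6976 m → τ = 475.1 N·m clockwise.
Wall normal N acts horizontally at the top; its moment arm is the height L sinθ = 3.71·sin71.6° = 3.52 m, counterclockwise.
Στ = 0 ⇒ N × 3.52 = 656.6 ⇒ N = 187 N.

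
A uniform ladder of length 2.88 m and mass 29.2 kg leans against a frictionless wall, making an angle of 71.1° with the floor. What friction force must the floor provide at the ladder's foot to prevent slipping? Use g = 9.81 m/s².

Sum moments about the foot of the ladder (the floor normal and friction both act there and drop out).
Ladder weight 29.2×9.81 = 286.5 N acts at 1.44 m along the ladder; its horizontal arm is 1.44·cos71.1° = 0.4664 m → τ = 133.6 N·m clockwise.
Wall normal N acts horizontally at the top; its moment arm is the height L sinθ = 2.88·sin71.1° = 2.725 m, counterclockwise.
Setting net torque to zero: N × 2.725 = 133.6 → N = 49 N.
ΣFx = 0: friction at the foot balances the wall's push, so f = N_wall = 49 N.

f ≈ 49 N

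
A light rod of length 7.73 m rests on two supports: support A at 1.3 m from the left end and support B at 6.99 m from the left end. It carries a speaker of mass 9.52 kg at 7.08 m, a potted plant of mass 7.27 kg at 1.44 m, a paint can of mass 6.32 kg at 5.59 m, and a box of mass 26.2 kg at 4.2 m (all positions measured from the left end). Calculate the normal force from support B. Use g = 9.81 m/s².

R_B ≈ 274 N

Taking torques about support A:
Speaker: 9.52 × 9.81 = 93.39 N down at 7.08 m → arm 5.78 m, τ = 93.39 × 5.78 = 539.8 N·m clockwise.
Potted plant: 7.27 × 9.81 = 71.32 N down at 1.44 m → arm 0.14 m, τ = 71.32 × 0.14 = 9.985 N·m clockwise.
Paint can: 6.32 × 9.81 = 62 N down at 5.59 m → arm 4.29 m, τ = 62 × 4.29 = 266 N·m clockwise.
Box: 26.2 × 9.81 = 257 N down at 4.2 m → arm 2.9 m, τ = 257 × 2.9 = 745.3 N·m clockwise.
Net load moment about support A = 1561 N·m clockwise.
Reaction R at support B is upward at 6.99 m, arm 5.69 m → moment R × 5.69 counterclockwise.
Στ = 0 ⇒ R × 5.69 = 1561 ⇒ R = 274 N.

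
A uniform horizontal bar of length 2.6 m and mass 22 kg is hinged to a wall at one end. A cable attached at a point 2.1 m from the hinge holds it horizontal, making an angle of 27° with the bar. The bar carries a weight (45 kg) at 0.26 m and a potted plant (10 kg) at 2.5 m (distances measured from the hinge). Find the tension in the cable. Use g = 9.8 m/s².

T ≈ 671 N

About the hinge:
Beam weight: 22 × 9.8 = 215.6 N down at 1.3 m → arm 1.3 m, τ = 215.6 × 1.3 = 280.3 N·m clockwise.
Weight: 45 × 9.8 = 441 N down at 0.26 m → arm 0.26 m, τ = 441 × 0.26 = 114.7 N·m clockwise.
Potted plant: 10 × 9.8 = 98 N down at 2.5 m → arm 2.5 m, τ = 98 × 2.5 = 245 N·m clockwise.
Total clockwise load moment = 640 N·m.
The cable tension T acts at 2.1 m; only its component perpendicular to the bar, T sinθ, produces torque. sin 27° = 0.454.
Setting net torque to zero: T × 2.1 × 0.454 = 640 → T = 640 / 0.9534 = 671 N.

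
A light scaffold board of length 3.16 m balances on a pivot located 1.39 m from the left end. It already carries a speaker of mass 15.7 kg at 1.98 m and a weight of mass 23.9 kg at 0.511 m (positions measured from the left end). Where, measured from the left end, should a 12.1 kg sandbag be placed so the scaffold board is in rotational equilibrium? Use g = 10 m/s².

Choose the pivot (at 1.39 m from the left end) as the axis so the support reaction has zero arm there.
Speaker: 15.7 × 10 = 157 N down at 1.98 m → arm 0.59 m, τ = 157 × 0.59 = 92.63 N·m clockwise.
Weight: 23.9 × 10 = 239 N down at 0.511 m → arm 0.879 m, τ = 239 × 0.879 = 210.1 N·m counterclockwise.
Net moment of existing loads = 117.5 N·m counterclockwise.
The sandbag weighs 12.1 × 10 = 121 N and must supply an equal clockwise moment, so its lever arm about the pivot is 117.5 / 121 = 0.971 m.
That puts it at 1.39 + 0.971 = 2.36 m from the left end.

x ≈ 2.36 m from the left end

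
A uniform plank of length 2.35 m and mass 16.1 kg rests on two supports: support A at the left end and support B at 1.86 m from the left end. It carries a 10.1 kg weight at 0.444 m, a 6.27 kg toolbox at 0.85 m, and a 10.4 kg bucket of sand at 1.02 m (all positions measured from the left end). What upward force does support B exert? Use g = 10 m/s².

About support A:
Beam weight: 16.1 × 10 = 161 N down at 1.175 m → arm 1.175 m, τ = 161 × 1.175 = 189.2 N·m clockwise.
Weight: 10.1 × 10 = 101 N down at 0.444 m → arm 0.444 m, τ = 101 × 0.444 = 44.84 N·m clockwise.
Toolbox: 6.27 × 10 = 62.7 N down at 0.85 m → arm 0.85 m, τ = 62.7 × 0.85 = 53.3 N·m clockwise.
Bucket of sand: 10.4 × 10 = 104 N down at 1.02 m → arm 1.02 m, τ = 104 × 1.02 = 106.1 N·m clockwise.
Net load moment about support A = 393.4 N·m clockwise.
Reaction R at support B is upward at 1.86 m, arm 1.86 m → moment R × 1.86 counterclockwise.
Στ = 0 ⇒ R × 1.86 = 393.4 ⇒ R = 212 N.

R_B ≈ 212 N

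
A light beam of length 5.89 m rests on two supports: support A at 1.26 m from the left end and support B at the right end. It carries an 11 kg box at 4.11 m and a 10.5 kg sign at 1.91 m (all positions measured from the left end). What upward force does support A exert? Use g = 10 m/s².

Choose support B as the axis so its reaction then has zero moment arm.
Box: 11 × 10 = 110 N down at 4.11 m → arm 1.78 m, τ = 110 × 1.78 = 195.8 N·m counterclockwise.
Sign: 10.5 × 10 = 105 N down at 1.91 m → arm 3.98 m, τ = 105 × 3.98 = 417.9 N·m counterclockwise.
Net load moment about support B = 613.7 N·m counterclockwise.
Reaction R at support A is upward at 1.26 m, arm 4.63 m → moment R × 4.63 clockwise.
Στ = 0 ⇒ R × 4.63 = 613.7 ⇒ R = 133 N.

R_A ≈ 133 N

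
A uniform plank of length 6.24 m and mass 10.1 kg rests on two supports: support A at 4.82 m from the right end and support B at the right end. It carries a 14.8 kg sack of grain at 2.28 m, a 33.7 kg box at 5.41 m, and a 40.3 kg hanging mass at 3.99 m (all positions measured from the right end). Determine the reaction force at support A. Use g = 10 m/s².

About support B:
Beam weight: 10.1 × 10 = 101 N down at 3.12 m → arm 3.12 m, τ = 101 × 3.12 = 315.1 N·m counterclockwise.
Sack of grain: 14.8 × 10 = 148 N down at 2.28 m → arm 2.28 m, τ = 148 × 2.28 = 337.4 N·m counterclockwise.
Box: 33.7 × 10 = 337 N down at 5.41 m → arm 5.41 m, τ = 337 × 5.41 = 1823 N·m counterclockwise.
Hanging mass: 40.3 × 10 = 403 N down at 3.99 m → arm 3.99 m, τ = 403 × 3.99 = 1608 N·m counterclockwise.
Net load moment about support B = 4084 N·m counterclockwise.
Reaction R at support A is upward at 4.82 m, arm 4.82 m → moment R × 4.82 clockwise.
For rotational equilibrium, R × 4.82 = 4084, so R = 847 N.

R_A ≈ 847 N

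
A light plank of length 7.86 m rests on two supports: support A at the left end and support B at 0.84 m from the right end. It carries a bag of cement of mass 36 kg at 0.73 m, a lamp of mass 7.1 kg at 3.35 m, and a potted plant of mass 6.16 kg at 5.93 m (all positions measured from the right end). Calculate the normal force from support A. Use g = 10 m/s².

Take moments about support B.
Bag of cement: 36 × 10 = 360 N down at 0.73 m → arm 0.11 m, τ = 360 × 0.11 = 39.6 N·m clockwise.
Lamp: 7.1 × 10 = 71 N down at 3.35 m → arm 2.51 m, τ = 71 × 2.51 = 178.2 N·m counterclockwise.
Potted plant: 6.16 × 10 = 61.6 N down at 5.93 m → arm 5.09 m, τ = 61.6 × 5.09 = 313.5 N·m counterclockwise.
Net load moment about support B = 452.1 N·m counterclockwise.
Reaction R at support A is upward at 7.86 m, arm 7.02 m → moment R × 7.02 clockwise.
Setting net torque to zero: R × 7.02 = 452.1 → R = 64.4 N.

R_A ≈ 64.4 N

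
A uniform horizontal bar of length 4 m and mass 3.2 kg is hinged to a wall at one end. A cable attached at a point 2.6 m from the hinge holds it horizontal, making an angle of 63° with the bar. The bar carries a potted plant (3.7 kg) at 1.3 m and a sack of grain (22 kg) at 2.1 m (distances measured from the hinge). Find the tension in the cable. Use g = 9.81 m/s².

Taking torques about the hinge:
Beam weight: 3.2 × 9.81 = 31.39 N down at 2 m → arm 2 m, τ = 31.39 × 2 = 62.78 N·m clockwise.
Potted plant: 3.7 × 9.81 = 36.3 N down at 1.3 m → arm 1.3 m, τ = 36.3 × 1.3 = 47.19 N·m clockwise.
Sack of grain: 22 × 9.81 = 215.8 N down at 2.1 m → arm 2.1 m, τ = 215.8 × 2.1 = 453.2 N·m clockwise.
Total clockwise load moment = 563.2 N·m.
The cable tension T acts at 2.6 m; only its component perpendicular to the bar, T sinθ, produces torque. sin 63° = 0.891.
Balancing moments: T × 2.6 × 0.891 = 563.2, giving T = 563.2 / 2.317 = 243 N.

T ≈ 243 N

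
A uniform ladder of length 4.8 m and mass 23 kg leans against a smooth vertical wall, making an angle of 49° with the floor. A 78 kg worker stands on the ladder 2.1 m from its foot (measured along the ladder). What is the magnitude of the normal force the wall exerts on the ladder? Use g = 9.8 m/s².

N_wall ≈ 389 N

Sum moments about the foot of the ladder (the floor normal and friction both act there and drop out).
Ladder weight 23×9.8 = 225.4 N acts at 2.4 m along the ladder; its horizontal arm is 2.4·cos49° = 1.575 m → τ = 355 N·m clockwise.
Worker: 78×9.8 = 764.4 N at 2.1 m → arm 1.378 m → τ = 1053 N·m clockwise.
Wall normal N acts horizontally at the top; its moment arm is the height L sinθ = 4.8·sin49° = 3.623 m, counterclockwise.
Setting net torque to zero: N × 3.623 = 1408 → N = 389 N.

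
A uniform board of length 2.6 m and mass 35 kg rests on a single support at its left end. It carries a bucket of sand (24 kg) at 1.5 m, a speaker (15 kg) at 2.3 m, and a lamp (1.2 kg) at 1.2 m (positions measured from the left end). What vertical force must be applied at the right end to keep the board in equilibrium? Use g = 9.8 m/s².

Taking torques about the left end:
Beam weight: 35 × 9.8 = 343 N down at 1.3 m → arm 1.3 m, τ = 343 × 1.3 = 445.9 N·m clockwise.
Bucket of sand: 24 × 9.8 = 235.2 N down at 1.5 m → arm 1.5 m, τ = 235.2 × 1.5 = 352.8 N·m clockwise.
Speaker: 15 × 9.8 = 147 N down at 2.3 m → arm 2.3 m, τ = 147 × 2.3 = 338.1 N·m clockwise.
Lamp: 1.2 × 9.8 = 11.76 N down at 1.2 m → arm 1.2 m, τ = 11.76 × 1.2 = 14.11 N·m clockwise.
Net moment of the loads = 1151 N·m clockwise.
The upward force F acts at the right end, arm 2.6 m, giving F × 2.6 counterclockwise.
Balancing moments: F × 2.6 = 1151, giving F = 1151 / 2.6 = 443 N.

F ≈ 443 N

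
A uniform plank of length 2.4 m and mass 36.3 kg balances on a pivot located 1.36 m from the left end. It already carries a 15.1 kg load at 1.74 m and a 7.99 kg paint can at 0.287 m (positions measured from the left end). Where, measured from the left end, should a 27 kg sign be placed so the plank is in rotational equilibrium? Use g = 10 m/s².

x ≈ 1.68 m from the left end

About the pivot (at 1.36 m from the left end):
Beam weight: 36.3 × 10 = 363 N down at 1.2 m → arm 0.16 m, τ = 363 × 0.16 = 58.08 N·m counterclockwise.
Load: 15.1 × 10 = 151 N down at 1.74 m → arm 0.38 m, τ = 151 × 0.38 = 57.38 N·m clockwise.
Paint can: 7.99 × 10 = 79.9 N down at 0.287 m → arm 1.073 m, τ = 79.9 × 1.073 = 85.73 N·m counterclockwise.
Net moment of existing loads = 86.43 N·m counterclockwise.
The sign weighs 27 × 10 = 270 N and must supply an equal clockwise moment, so its lever arm about the pivot is 86.43 / 270 = 0.32 m.
That puts it at 1.36 + 0.32 = 1.68 m from the left end.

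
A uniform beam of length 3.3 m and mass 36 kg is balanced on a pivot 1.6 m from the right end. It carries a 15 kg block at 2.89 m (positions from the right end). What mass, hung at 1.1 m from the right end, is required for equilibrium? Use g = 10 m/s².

Choose the pivot (at 1.6 m from the right end) as the axis so the support reaction has zero arm there.
Beam weight: 36 × 10 = 360 N down at 1.65 m → arm 0.05 m, τ = 360 × 0.05 = 18 N·m counterclockwise.
Block: 15 × 10 = 150 N down at 2.89 m → arm 1.29 m, τ = 150 × 1.29 = 193.5 N·m counterclockwise.
Net moment of known loads = 211.5 N·m counterclockwise.
An unknown mass m at 1.1 m has arm 0.5 m; its moment is m·g·0.5 clockwise.
Setting net torque to zero: m × 10 × 0.5 = 211.5 → m = 211.5 / (10 × 0.5) = 42.3 kg.

m ≈ 42.3 kg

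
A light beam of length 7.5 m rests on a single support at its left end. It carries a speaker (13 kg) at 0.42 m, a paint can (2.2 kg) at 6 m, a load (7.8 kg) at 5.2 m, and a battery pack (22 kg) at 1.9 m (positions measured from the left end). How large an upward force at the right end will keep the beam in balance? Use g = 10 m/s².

F ≈ 135 N

Sum moments about the left end (the unknown pivot reaction has zero arm there).
Speaker: 13 × 10 = 130 N down at 0.42 m → arm 0.42 m, τ = 130 × 0.42 = 54.6 N·m clockwise.
Paint can: 2.2 × 10 = 22 N down at 6 m → arm 6 m, τ = 22 × 6 = 132 N·m clockwise.
Load: 7.8 × 10 = 78 N down at 5.2 m → arm 5.2 m, τ = 78 × 5.2 = 405.6 N·m clockwise.
Battery pack: 22 × 10 = 220 N down at 1.9 m → arm 1.9 m, τ = 220 × 1.9 = 418 N·m clockwise.
Net moment of the loads = 1010 N·m clockwise.
The upward force F acts at the right end, arm 7.5 m, giving F × 7.5 counterclockwise.
For rotational equilibrium, F × 7.5 = 1010, so F = 1010 / 7.5 = 135 N.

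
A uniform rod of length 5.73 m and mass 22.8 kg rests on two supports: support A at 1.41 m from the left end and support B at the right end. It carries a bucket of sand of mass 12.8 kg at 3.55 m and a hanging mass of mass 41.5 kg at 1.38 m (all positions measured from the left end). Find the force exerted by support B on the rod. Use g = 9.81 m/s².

R_B ≈ 135 N

Taking torques about support A:
Beam weight: 22.8 × 9.81 = 223.7 N down at 2.865 m → arm 1.455 m, τ = 223.7 × 1.455 = 325.5 N·m clockwise.
Bucket of sand: 12.8 × 9.81 = 125.6 N down at 3.55 m → arm 2.14 m, τ = 125.6 × 2.14 = 268.8 N·m clockwise.
Hanging mass: 41.5 × 9.81 = 407.1 N down at 1.38 m → arm 0.03 m, τ = 407.1 × 0.03 = 12.21 N·m counterclockwise.
Net load moment about support A = 582.1 N·m clockwise.
Reaction R at support B is upward at 5.73 m, arm 4.32 m → moment R × 4.32 counterclockwise.
For rotational equilibrium, R × 4.32 = 582.1, so R = 135 N.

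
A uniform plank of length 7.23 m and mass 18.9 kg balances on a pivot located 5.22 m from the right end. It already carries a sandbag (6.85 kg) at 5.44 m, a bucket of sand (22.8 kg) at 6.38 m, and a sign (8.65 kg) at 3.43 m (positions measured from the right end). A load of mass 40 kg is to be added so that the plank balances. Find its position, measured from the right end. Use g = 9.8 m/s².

Taking torques about the pivot (at 5.22 m from the right end):
Beam weight: 18.9 × 9.8 = 185.2 N down at 3.615 m → arm 1.605 m, τ = 185.2 × 1.605 = 297.2 N·m clockwise.
Sandbag: 6.85 × 9.8 = 67.13 N down at 5.44 m → arm 0.22 m, τ = 67.13 × 0.22 = 14.77 N·m counterclockwise.
Bucket of sand: 22.8 × 9.8 = 223.4 N down at 6.38 m → arm 1.16 m, τ = 223.4 × 1.16 = 259.1 N·m counterclockwise.
Sign: 8.65 × 9.8 = 84.77 N down at 3.43 m → arm 1.79 m, τ = 84.77 × 1.79 = 151.7 N·m clockwise.
Net moment of existing loads = 175 N·m clockwise.
The load weighs 40 × 9.8 = 392 N and must supply an equal counterclockwise moment, so its lever arm about the pivot is 175 / 392 = 0.446 m.
That puts it at 5.22 + 0.446 = 5.67 m from the right end.

x ≈ 5.67 m from the right end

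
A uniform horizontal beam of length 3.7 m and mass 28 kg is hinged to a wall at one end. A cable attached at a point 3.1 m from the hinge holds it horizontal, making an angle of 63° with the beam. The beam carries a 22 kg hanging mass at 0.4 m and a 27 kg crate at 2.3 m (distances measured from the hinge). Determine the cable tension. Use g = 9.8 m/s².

T ≈ 435 N

Take moments about the hinge.
Beam weight: 28 × 9.8 = 274.4 N down at 1.85 m → arm 1.85 m, τ = 274.4 × 1.85 = 507.6 N·m clockwise.
Hanging mass: 22 × 9.8 = 215.6 N down at 0.4 m → arm 0.4 m, τ = 215.6 × 0.4 = 86.24 N·m clockwise.
Crate: 27 × 9.8 = 264.6 N down at 2.3 m → arm 2.3 m, τ = 264.6 × 2.3 = 608.6 N·m clockwise.
Total clockwise load moment = 1202 N·m.
The cable tension T acts at 3.1 m; only its component perpendicular to the beam, T sinθ, produces torque. sin 63° = 0.891.
For rotational equilibrium, T × 3.1 × 0.891 = 1202, so T = 1202 / 2.762 = 435 N.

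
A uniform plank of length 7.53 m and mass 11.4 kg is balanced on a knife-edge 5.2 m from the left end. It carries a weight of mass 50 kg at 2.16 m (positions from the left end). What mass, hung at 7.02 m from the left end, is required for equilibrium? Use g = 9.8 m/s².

m ≈ 92.5 kg

Take moments about the knife-edge (at 5.2 m from the left end).
Beam weight: 11.4 × 9.8 = 111.7 N down at 3.765 m → arm 1.435 m, τ = 111.7 × 1.435 = 160.3 N·m counterclockwise.
Weight: 50 × 9.8 = 490 N down at 2.16 m → arm 3.04 m, τ = 490 × 3.04 = 1490 N·m counterclockwise.
Net moment of known loads = 1650 N·m counterclockwise.
An unknown mass m at 7.02 m has arm 1.82 m; its moment is m·g·1.82 clockwise.
For rotational equilibrium, m × 9.8 × 1.82 = 1650, so m = 1650 / (9.8 × 1.82) = 92.5 kg.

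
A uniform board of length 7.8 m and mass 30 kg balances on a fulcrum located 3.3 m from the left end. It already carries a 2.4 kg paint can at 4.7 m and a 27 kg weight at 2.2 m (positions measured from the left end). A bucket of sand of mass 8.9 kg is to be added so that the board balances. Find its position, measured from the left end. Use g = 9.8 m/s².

Choose the fulcrum (at 3.3 m from the left end) as the axis so the support reaction has zero arm there.
Beam weight: 30 × 9.8 = 294 N down at 3.9 m → arm 0.6 m, τ = 294 × 0.6 = 176.4 N·m clockwise.
Paint can: 2.4 × 9.8 = 23.52 N down at 4.7 m → arm 1.4 m, τ = 23.52 × 1.4 = 32.93 N·m clockwise.
Weight: 27 × 9.8 = 264.6 N down at 2.2 m → arm 1.1 m, τ = 264.6 × 1.1 = 291.1 N·m counterclockwise.
Net moment of existing loads = 81.77 N·m counterclockwise.
The bucket of sand weighs 8.9 × 9.8 = 87.22 N and must supply an equal clockwise moment, so its lever arm about the fulcrum is 81.77 / 87.22 = 0.938 m.
That puts it at 3.3 + 0.938 = 4.24 m from the left end.

x ≈ 4.24 m from the left end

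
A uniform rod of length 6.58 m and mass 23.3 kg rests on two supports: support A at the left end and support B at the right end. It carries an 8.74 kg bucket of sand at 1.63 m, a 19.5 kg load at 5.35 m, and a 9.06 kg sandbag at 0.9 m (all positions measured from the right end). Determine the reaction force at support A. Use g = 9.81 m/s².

Take moments about support B.
Beam weight: 23.3 × 9.81 = 228.6 N down at 3.29 m → arm 3.29 m, τ = 228.6 × 3.29 = 752.1 N·m counterclockwise.
Bucket of sand: 8.74 × 9.81 = 85.74 N down at 1.63 m → arm 1.63 m, τ = 85.74 × 1.63 = 139.8 N·m counterclockwise.
Load: 19.5 × 9.81 = 191.3 N down at 5.35 m → arm 5.35 m, τ = 191.3 × 5.35 = 1023 N·m counterclockwise.
Sandbag: 9.06 × 9.81 = 88.88 N down at 0.9 m → arm 0.9 m, τ = 88.88 × 0.9 = 79.99 N·m counterclockwise.
Net load moment about support B = 1995 N·m counterclockwise.
Reaction R at support A is upward at 6.58 m, arm 6.58 m → moment R × 6.58 clockwise.
Setting net torque to zero: R × 6.58 = 1995 → R = 303 N.

R_A ≈ 303 N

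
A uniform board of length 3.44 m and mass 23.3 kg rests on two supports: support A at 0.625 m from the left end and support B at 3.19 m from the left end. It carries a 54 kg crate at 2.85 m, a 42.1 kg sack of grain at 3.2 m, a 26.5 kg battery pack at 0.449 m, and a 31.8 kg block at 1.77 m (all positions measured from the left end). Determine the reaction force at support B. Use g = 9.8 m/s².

About support A:
Beam weight: 23.3 × 9.8 = 228.3 N down at 1.72 m → arm 1.095 m, τ = 228.3 × 1.095 = 250 N·m clockwise.
Crate: 54 × 9.8 = 529.2 N down at 2.85 m → arm 2.225 m, τ = 529.2 × 2.225 = 1177 N·m clockwise.
Sack of grain: 42.1 × 9.8 = 412.6 N down at 3.2 m → arm 2.575 m, τ = 412.6 × 2.575 = 1062 N·m clockwise.
Battery pack: 26.5 × 9.8 = 259.7 N down at 0.449 m → arm 0.176 m, τ = 259.7 × 0.176 = 45.71 N·m counterclockwise.
Block: 31.8 × 9.8 = 311.6 N down at 1.77 m → arm 1.145 m, τ = 311.6 × 1.145 = 356.8 N·m clockwise.
Net load moment about support A = 2800 N·m clockwise.
Reaction R at support B is upward at 3.19 m, arm 2.565 m → moment R × 2.565 counterclockwise.
Setting net torque to zero: R × 2.565 = 2800 → R = 1090 N.

R_B ≈ 1090 N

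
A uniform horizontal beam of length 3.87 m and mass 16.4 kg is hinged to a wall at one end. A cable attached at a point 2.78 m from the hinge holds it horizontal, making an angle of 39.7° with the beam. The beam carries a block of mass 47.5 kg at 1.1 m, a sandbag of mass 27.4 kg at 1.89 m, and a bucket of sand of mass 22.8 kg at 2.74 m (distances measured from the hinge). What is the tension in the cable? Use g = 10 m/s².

T ≈ 1120 N

Choose the hinge as the axis so the unknown hinge reaction has zero arm there.
Beam weight: 16.4 × 10 = 164 N down at 1.935 m → arm 1.935 m, τ = 164 × 1.935 = 317.3 N·m clockwise.
Block: 47.5 × 10 = 475 N down at 1.1 m → arm 1.1 m, τ = 475 × 1.1 = 522.5 N·m clockwise.
Sandbag: 27.4 × 10 = 274 N down at 1.89 m → arm 1.89 m, τ = 274 × 1.89 = 517.9 N·m clockwise.
Bucket of sand: 22.8 × 10 = 228 N down at 2.74 m → arm 2.74 m, τ = 228 × 2.74 = 624.7 N·m clockwise.
Total clockwise load moment = 1982 N·m.
The cable tension T acts at 2.78 m; only its component perpendicular to the beam, T sinθ, produces torque. sin 39.7° = 0.6388.
Balancing moments: T × 2.78 × 0.6388 = 1982, giving T = 1982 / 1.776 = 1120 N.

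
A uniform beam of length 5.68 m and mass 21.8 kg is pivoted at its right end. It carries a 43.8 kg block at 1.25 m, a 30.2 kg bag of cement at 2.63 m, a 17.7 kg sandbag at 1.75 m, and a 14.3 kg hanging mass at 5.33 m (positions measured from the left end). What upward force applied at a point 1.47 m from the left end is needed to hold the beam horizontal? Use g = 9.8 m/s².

F ≈ 984 N

Choose the right end as the axis so the unknown pivot reaction has zero arm there.
Beam weight: 21.8 × 9.8 = 213.6 N down at 2.84 m → arm 2.84 m, τ = 213.6 × 2.84 = 606.6 N·m counterclockwise.
Block: 43.8 × 9.8 = 429.2 N down at 1.25 m → arm 4.43 m, τ = 429.2 × 4.43 = 1901 N·m counterclockwise.
Bag of cement: 30.2 × 9.8 = 296 N down at 2.63 m → arm 3.05 m, τ = 296 × 3.05 = 902.8 N·m counterclockwise.
Sandbag: 17.7 × 9.8 = 173.5 N down at 1.75 m → arm 3.93 m, τ = 173.5 × 3.93 = 681.9 N·m counterclockwise.
Hanging mass: 14.3 × 9.8 = 140.1 N down at 5.33 m → arm 0.35 m, τ = 140.1 × 0.35 = 49.03 N·m counterclockwise.
Net moment of the loads = 4141 N·m counterclockwise.
The upward force F acts at a point 1.47 m from the left end, arm 4.21 m, giving F × 4.21 clockwise.
Balancing moments: F × 4.21 = 4141, giving F = 4141 / 4.21 = 984 N.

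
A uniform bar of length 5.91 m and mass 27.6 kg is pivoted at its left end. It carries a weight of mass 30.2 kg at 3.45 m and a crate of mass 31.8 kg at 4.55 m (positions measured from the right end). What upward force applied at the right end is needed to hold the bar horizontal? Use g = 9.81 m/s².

F ≈ 330 N

Choose the left end as the axis so the unknown pivot reaction has zero arm there.
Beam weight: 27.6 × 9.81 = 270.8 N down at 2.955 m → arm 2.955 m, τ = 270.8 × 2.955 = 800.2 N·m clockwise.
Weight: 30.2 × 9.81 = 296.3 N down at 3.45 m → arm 2.46 m, τ = 296.3 × 2.46 = 728.9 N·m clockwise.
Crate: 31.8 × 9.81 = 312 N down at 4.55 m → arm 1.36 m, τ = 312 × 1.36 = 424.3 N·m clockwise.
Net moment of the loads = 1953 N·m clockwise.
The upward force F acts at the right end, arm 5.91 m, giving F × 5.91 counterclockwise.
Setting net torque to zero: F × 5.91 = 1953 → F = 1953 / 5.91 = 330 N.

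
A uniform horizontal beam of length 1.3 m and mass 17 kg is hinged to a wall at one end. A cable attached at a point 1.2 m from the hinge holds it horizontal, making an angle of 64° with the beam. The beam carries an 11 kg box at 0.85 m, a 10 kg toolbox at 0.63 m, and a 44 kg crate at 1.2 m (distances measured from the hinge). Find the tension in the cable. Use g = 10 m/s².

Taking torques about the hinge:
Beam weight: 17 × 10 = 170 N down at 0.65 m → arm 0.65 m, τ = 170 × 0.65 = 110.5 N·m clockwise.
Box: 11 × 10 = 110 N down at 0.85 m → arm 0.85 m, τ = 110 × 0.85 = 93.5 N·m clockwise.
Toolbox: 10 × 10 = 100 N down at 0.63 m → arm 0.63 m, τ = 100 × 0.63 = 63 N·m clockwise.
Crate: 44 × 10 = 440 N down at 1.2 m → arm 1.2 m, τ = 440 × 1.2 = 528 N·m clockwise.
Total clockwise load moment = 795 N·m.
The cable tension T acts at 1.2 m; only its component perpendicular to the beam, T sinθ, produces torque. sin 64° = 0.8988.
Balancing moments: T × 1.2 × 0.8988 = 795, giving T = 795 / 1.079 = 737 N.

T ≈ 737 N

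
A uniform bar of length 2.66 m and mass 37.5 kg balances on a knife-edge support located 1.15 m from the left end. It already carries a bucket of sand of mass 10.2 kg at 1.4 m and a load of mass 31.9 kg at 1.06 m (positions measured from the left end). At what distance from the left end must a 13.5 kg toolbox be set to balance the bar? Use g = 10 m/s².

x ≈ 0.674 m from the left end

About the knife-edge support (at 1.15 m from the left end):
Beam weight: 37.5 × 10 = 375 N down at 1.33 m → arm 0.18 m, τ = 375 × 0.18 = 67.5 N·m clockwise.
Bucket of sand: 10.2 × 10 = 102 N down at 1.4 m → arm 0.25 m, τ = 102 × 0.25 = 25.5 N·m clockwise.
Load: 31.9 × 10 = 319 N down at 1.06 m → arm 0.09 m, τ = 319 × 0.09 = 28.71 N·m counterclockwise.
Net moment of existing loads = 64.29 N·m clockwise.
The toolbox weighs 13.5 × 10 = 135 N and must supply an equal counterclockwise moment, so its lever arm about the knife-edge support is 64.29 / 135 = 0.476 m.
That puts it at 1.15 − 0.476 = 0.674 m from the left end.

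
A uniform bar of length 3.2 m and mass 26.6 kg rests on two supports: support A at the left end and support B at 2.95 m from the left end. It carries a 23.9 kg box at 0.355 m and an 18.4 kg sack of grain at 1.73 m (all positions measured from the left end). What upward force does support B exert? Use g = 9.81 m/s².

Sum moments about support A (its reaction then has zero moment arm).
Beam weight: 26.6 × 9.81 = 260.9 N down at 1.6 m → arm 1.6 m, τ = 260.9 × 1.6 = 417.4 N·m clockwise.
Box: 23.9 × 9.81 = 234.5 N down at 0.355 m → arm 0.355 m, τ = 234.5 × 0.355 = 83.25 N·m clockwise.
Sack of grain: 18.4 × 9.81 = 180.5 N down at 1.73 m → arm 1.73 m, τ = 180.5 × 1.73 = 312.3 N·m clockwise.
Net load moment about support A = 813 N·m clockwise.
Reaction R at support B is upward at 2.95 m, arm 2.95 m → moment R × 2.95 counterclockwise.
Balancing moments: R × 2.95 = 813, giving R = 276 N.

R_B ≈ 276 N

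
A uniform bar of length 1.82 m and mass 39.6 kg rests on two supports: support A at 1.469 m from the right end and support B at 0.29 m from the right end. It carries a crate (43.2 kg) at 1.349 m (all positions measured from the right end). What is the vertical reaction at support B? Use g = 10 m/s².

R_B ≈ 232 N

About support A:
Beam weight: 39.6 × 10 = 396 N down at 0.91 m → arm 0.559 m, τ = 396 × 0.559 = 221.4 N·m clockwise.
Crate: 43.2 × 10 = 432 N down at 1.349 m → arm 0.12 m, τ = 432 × 0.12 = 51.84 N·m clockwise.
Net load moment about support A = 273.2 N·m clockwise.
Reaction R at support B is upward at 0.29 m, arm 1.179 m → moment R × 1.179 counterclockwise.
Setting net torque to zero: R × 1.179 = 273.2 → R = 232 N.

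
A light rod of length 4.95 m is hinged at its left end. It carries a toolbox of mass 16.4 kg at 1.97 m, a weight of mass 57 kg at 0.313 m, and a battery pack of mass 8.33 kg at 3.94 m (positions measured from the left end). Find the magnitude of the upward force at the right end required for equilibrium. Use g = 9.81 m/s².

F ≈ 164 N

Take moments about the left end.
Toolbox: 16.4 × 9.81 = 160.9 N down at 1.97 m → arm 1.97 m, τ = 160.9 × 1.97 = 317 N·m clockwise.
Weight: 57 × 9.81 = 559.2 N down at 0.313 m → arm 0.313 m, τ = 559.2 × 0.313 = 175 N·m clockwise.
Battery pack: 8.33 × 9.81 = 81.72 N down at 3.94 m → arm 3.94 m, τ = 81.72 × 3.94 = 322 N·m clockwise.
Net moment of the loads = 814 N·m clockwise.
The upward force F acts at the right end, arm 4.95 m, giving F × 4.95 counterclockwise.
For rotational equilibrium, F × 4.95 = 814, so F = 814 / 4.95 = 164 N.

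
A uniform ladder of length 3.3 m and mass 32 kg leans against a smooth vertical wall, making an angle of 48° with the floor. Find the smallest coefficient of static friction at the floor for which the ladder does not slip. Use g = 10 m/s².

μ_min ≈ 0.45

Take moments about the foot of the ladder.
Ladder weight 32×10 = 320 N acts at 1.65 m along the ladder; its horizontal arm is 1.65·cos48° = 1.104 m → τ = 353.3 N·m clockwise.
Wall normal N acts horizontally at the top; its moment arm is the height L sinθ = 3.3·sin48° = 2.452 m, counterclockwise.
Setting net torque to zero: N × 2.452 = 353.3 → N = 144.1 N.
ΣFx = 0 ⇒ f = N_wall = 144.1 N. ΣFy = 0 ⇒ N_floor = 320 N.
μ_min = f / N_floor = 144.1 / 320 = 0.45.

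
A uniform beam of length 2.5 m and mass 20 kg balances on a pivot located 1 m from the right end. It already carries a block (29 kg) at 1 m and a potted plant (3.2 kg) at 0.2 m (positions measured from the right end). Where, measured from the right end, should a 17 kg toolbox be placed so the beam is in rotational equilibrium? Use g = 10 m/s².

x ≈ 0.856 m from the right end

About the pivot (at 1 m from the right end):
Beam weight: 20 × 10 = 200 N down at 1.25 m → arm 0.25 m, τ = 200 × 0.25 = 50 N·m counterclockwise.
Block: acts at the pivot, moment arm 0 → no torque.
Potted plant: 3.2 × 10 = 32 N down at 0.2 m → arm 0.8 m, τ = 32 × 0.8 = 25.6 N·m clockwise.
Net moment of existing loads = 24.4 N·m counterclockwise.
The toolbox weighs 17 × 10 = 170 N and must supply an equal clockwise moment, so its lever arm about the pivot is 24.4 / 170 = 0.144 m.
That puts it at 1 − 0.144 = 0.856 m from the right end.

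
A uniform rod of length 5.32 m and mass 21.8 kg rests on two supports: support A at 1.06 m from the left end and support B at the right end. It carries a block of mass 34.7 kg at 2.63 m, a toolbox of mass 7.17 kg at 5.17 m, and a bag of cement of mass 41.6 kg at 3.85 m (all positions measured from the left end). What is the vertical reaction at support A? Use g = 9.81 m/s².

R_A ≈ 492 N

Choose support B as the axis so its reaction then has zero moment arm.
Beam weight: 21.8 × 9.81 = 213.9 N down at 2.66 m → arm 2.66 m, τ = 213.9 × 2.66 = 569 N·m counterclockwise.
Block: 34.7 × 9.81 = 340.4 N down at 2.63 m → arm 2.69 m, τ = 340.4 × 2.69 = 915.7 N·m counterclockwise.
Toolbox: 7.17 × 9.81 = 70.34 N down at 5.17 m → arm 0.15 m, τ = 70.34 × 0.15 = 10.55 N·m counterclockwise.
Bag of cement: 41.6 × 9.81 = 408.1 N down at 3.85 m → arm 1.47 m, τ = 408.1 × 1.47 = 599.9 N·m counterclockwise.
Net load moment about support B = 2095 N·m counterclockwise.
Reaction R at support A is upward at 1.06 m, arm 4.26 m → moment R × 4.26 clockwise.
Setting net torque to zero: R × 4.26 = 2095 → R = 492 N.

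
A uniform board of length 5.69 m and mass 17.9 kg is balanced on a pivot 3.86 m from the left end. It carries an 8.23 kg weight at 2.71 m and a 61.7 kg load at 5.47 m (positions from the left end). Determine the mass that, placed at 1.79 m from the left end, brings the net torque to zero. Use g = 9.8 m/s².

Take moments about the pivot (at 3.86 m from the left end).
Beam weight: 17.9 × 9.8 = 175.4 N down at 2.845 m → arm 1.015 m, τ = 175.4 × 1.015 = 178 N·m counterclockwise.
Weight: 8.23 × 9.8 = 80.65 N down at 2.71 m → arm 1.15 m, τ = 80.65 × 1.15 = 92.75 N·m counterclockwise.
Load: 61.7 × 9.8 = 604.7 N down at 5.47 m → arm 1.61 m, τ = 604.7 × 1.61 = 973.6 N·m clockwise.
Net moment of known loads = 702.9 N·m clockwise.
An unknown mass m at 1.79 m has arm 2.07 m; its moment is m·g·2.07 counterclockwise.
Στ = 0 ⇒ m × 9.8 × 2.07 = 702.9 ⇒ m = 702.9 / (9.8 × 2.07) = 34.6 kg.

m ≈ 34.6 kg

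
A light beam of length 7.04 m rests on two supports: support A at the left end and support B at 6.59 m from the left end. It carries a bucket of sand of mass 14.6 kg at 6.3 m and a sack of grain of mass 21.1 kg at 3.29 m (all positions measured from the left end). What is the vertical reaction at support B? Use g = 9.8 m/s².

R_B ≈ 240 N

Choose support A as the axis so its reaction then has zero moment arm.
Bucket of sand: 14.6 × 9.8 = 143.1 N down at 6.3 m → arm 6.3 m, τ = 143.1 × 6.3 = 901.5 N·m clockwise.
Sack of grain: 21.1 × 9.8 = 206.8 N down at 3.29 m → arm 3.29 m, τ = 206.8 × 3.29 = 680.4 N·m clockwise.
Net load moment about support A = 1582 N·m clockwise.
Reaction R at support B is upward at 6.59 m, arm 6.59 m → moment R × 6.59 counterclockwise.
For rotational equilibrium, R × 6.59 = 1582, so R = 240 N.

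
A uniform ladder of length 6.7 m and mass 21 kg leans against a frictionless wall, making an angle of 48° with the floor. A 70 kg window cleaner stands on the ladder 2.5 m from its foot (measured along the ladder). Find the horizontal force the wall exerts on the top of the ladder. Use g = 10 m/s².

N_wall ≈ 330 N

Sum moments about the foot of the ladder (the floor normal and friction both act there and drop out).
Ladder weight 21×10 = 210 N acts at 3.35 m along the ladder; its horizontal arm is 3.35·cos48° = 2.242 m → τ = 470.8 N·m clockwise.
Window cleaner: 70×10 = 700 N at 2.5 m → arm 1.673 m → τ = 1171 N·m clockwise.
Wall normal N acts horizontally at the top; its moment arm is the height L sinθ = 6.7·sin48° = 4.979 m, counterclockwise.
Setting net torque to zero: N × 4.979 = 1642 → N = 330 N.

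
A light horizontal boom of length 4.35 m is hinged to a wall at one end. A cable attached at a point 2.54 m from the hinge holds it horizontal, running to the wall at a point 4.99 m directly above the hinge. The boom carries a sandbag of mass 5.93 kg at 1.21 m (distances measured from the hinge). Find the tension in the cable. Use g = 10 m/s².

T ≈ 31.7 N

Choose the hinge as the axis so the unknown hinge reaction has zero arm there.
Sandbag: 5.93 × 10 = 59.3 N down at 1.21 m → arm 1.21 m, τ = 59.3 × 1.21 = 71.75 N·m clockwise.
Total clockwise load moment = 71.75 N·m.
The cable tension T acts at 2.54 m; only its component perpendicular to the boom, T sinθ, produces torque. sinθ = h/√(h²+d²) = 4.99/√(4.99²+2.54²) = 0.8912.
Setting net torque to zero: T × 2.54 × 0.8912 = 71.75 → T = 71.75 / 2.264 = 31.7 N.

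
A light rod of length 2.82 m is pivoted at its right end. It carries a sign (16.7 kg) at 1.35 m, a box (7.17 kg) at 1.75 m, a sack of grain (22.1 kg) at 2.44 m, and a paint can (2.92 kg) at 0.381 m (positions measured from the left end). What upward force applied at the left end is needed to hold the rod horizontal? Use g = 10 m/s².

Take moments about the right end.
Sign: 16.7 × 10 = 167 N down at 1.35 m → arm 1.47 m, τ = 167 × 1.47 = 245.5 N·m counterclockwise.
Box: 7.17 × 10 = 71.7 N down at 1.75 m → arm 1.07 m, τ = 71.7 × 1.07 = 76.72 N·m counterclockwise.
Sack of grain: 22.1 × 10 = 221 N down at 2.44 m → arm 0.38 m, τ = 221 × 0.38 = 83.98 N·m counterclockwise.
Paint can: 2.92 × 10 = 29.2 N down at 0.381 m → arm 2.439 m, τ = 29.2 × 2.439 = 71.22 N·m counterclockwise.
Net moment of the loads = 477.4 N·m counterclockwise.
The upward force F acts at the left end, arm 2.82 m, giving F × 2.82 clockwise.
Setting net torque to zero: F × 2.82 = 477.4 → F = 477.4 / 2.82 = 169 N.

F ≈ 169 N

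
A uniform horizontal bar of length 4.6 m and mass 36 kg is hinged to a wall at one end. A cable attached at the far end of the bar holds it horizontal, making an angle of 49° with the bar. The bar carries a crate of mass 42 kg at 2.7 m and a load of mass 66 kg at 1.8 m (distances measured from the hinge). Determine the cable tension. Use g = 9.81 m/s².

T ≈ 890 N

Taking torques about the hinge:
Beam weight: 36 × 9.81 = 353.2 N down at 2.3 m → arm 2.3 m, τ = 353.2 × 2.3 = 812.4 N·m clockwise.
Crate: 42 × 9.81 = 412 N down at 2.7 m → arm 2.7 m, τ = 412 × 2.7 = 1112 N·m clockwise.
Load: 66 × 9.81 = 647.5 N down at 1.8 m → arm 1.8 m, τ = 647.5 × 1.8 = 1166 N·m clockwise.
Total clockwise load moment = 3090 N·m.
The cable tension T acts at 4.6 m; only its component perpendicular to the bar, T sinθ, produces torque. sin 49° = 0.7547.
For rotational equilibrium, T × 4.6 × 0.7547 = 3090, so T = 3090 / 3.472 = 890 N.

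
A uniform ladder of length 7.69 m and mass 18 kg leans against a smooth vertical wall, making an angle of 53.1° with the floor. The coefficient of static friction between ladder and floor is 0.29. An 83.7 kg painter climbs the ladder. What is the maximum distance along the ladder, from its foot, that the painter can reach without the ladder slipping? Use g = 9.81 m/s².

d ≈ 2.78 m

Taking torques about the foot of the ladder:
Ladder weight 18×9.81 = 176.6 N acts at 3.845 m along the ladder; its horizontal arm is 3.845·cos53.1° = 2.309 m → τ = 407.8 N·m clockwise.
Painter weight 83.7×9.81 = 821.1 N at distance d → arm d·cos53.1° → τ = 821.1·d·0.6004 clockwise.
Wall normal N at the top has arm L sinθ = 6.15 m counterclockwise, so Στ = 0 gives N·6.15 = 407.8 + 493·d.
ΣFy = 0 ⇒ N_floor = 997.7 N, so the maximum friction is μ_s·N_floor = 0.29×997.7 = 289.3 N. ΣFx = 0 ⇒ N_wall = f, so at the slipping point N = 289.3 N.
Substituting: 289.3×6.15 = 407.8 + 493·d ⇒ d = (1779 − 407.8) / 493 = 2.78 m.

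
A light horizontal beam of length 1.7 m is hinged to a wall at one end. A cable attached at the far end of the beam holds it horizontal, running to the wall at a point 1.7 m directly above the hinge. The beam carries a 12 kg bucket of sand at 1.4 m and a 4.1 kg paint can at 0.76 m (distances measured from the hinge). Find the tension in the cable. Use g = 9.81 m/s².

Choose the hinge as the axis so the unknown hinge reaction has zero arm there.
Bucket of sand: 12 × 9.81 = 117.7 N down at 1.4 m → arm 1.4 m, τ = 117.7 × 1.4 = 164.8 N·m clockwise.
Paint can: 4.1 × 9.81 = 40.22 N down at 0.76 m → arm 0.76 m, τ = 40.22 × 0.76 = 30.57 N·m clockwise.
Total clockwise load moment = 195.4 N·m.
The cable tension T acts at 1.7 m; only its component perpendicular to the beam, T sinθ, produces torque. sinθ = h/√(h²+d²) = 1.7/√(1.7²+1.7²) = 0.7071.
Setting net torque to zero: T × 1.7 × 0.7071 = 195.4 → T = 195.4 / 1.202 = 163 N.

T ≈ 163 N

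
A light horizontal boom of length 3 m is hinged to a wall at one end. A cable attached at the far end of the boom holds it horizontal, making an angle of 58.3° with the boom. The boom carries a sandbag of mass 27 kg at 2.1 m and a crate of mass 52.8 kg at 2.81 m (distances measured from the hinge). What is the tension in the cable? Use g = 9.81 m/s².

T ≈ 788 N

Taking torques about the hinge:
Sandbag: 27 × 9.81 = 264.9 N down at 2.1 m → arm 2.1 m, τ = 264.9 × 2.1 = 556.3 N·m clockwise.
Crate: 52.8 × 9.81 = 518 N down at 2.81 m → arm 2.81 m, τ = 518 × 2.81 = 1456 N·m clockwise.
Total clockwise load moment = 2012 N·m.
The cable tension T acts at 3 m; only its component perpendicular to the boom, T sinθ, produces torque. sin 58.3° = 0.8508.
Στ = 0 ⇒ T × 3 × 0.8508 = 2012 ⇒ T = 2012 / 2.552 = 788 N.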